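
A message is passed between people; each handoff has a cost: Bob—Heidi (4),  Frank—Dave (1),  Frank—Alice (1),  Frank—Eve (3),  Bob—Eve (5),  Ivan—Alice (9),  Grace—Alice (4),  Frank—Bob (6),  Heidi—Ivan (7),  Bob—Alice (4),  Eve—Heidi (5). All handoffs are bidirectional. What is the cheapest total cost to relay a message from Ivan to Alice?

Comparing a few candidate routes:
Ivan → Heidi → Bob → Alice: 7 + 4 + 4 = 15
Ivan → Alice: 9
Ivan → Heidi → Eve → Frank → Alice: 7 + 5 + 3 + 1 = 16
Shortest: 9.

9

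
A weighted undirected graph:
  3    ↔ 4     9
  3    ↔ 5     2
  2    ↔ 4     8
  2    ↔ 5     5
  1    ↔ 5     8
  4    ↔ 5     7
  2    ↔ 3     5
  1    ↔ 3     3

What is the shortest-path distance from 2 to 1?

8

Comparing a few candidate routes:
2→5→1: 5 + 8 = 13
2→5→3→1: 5 + 2 + 3 = 10
2→3→1: 5 + 3 = 8
Best route has total 8.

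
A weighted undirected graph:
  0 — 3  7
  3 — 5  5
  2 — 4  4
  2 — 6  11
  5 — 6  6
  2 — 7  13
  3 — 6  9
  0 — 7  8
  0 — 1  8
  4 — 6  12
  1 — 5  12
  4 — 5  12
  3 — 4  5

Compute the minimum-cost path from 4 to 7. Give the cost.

17

Checking several routes:
4→2→7: 4 + 13 = 17
4→6→2→7: 12 + 11 + 13 = 36
4→3→0→7: 5 + 7 + 8 = 20
4→5→3→0→7: 12 + 5 + 7 + 8 = 32
Best route has total 17.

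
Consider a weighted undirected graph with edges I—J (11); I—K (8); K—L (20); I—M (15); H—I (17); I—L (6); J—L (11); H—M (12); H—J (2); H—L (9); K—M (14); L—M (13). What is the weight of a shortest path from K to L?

14

Comparing a few candidate routes:
K → L: 20
K → M → L: 14 + 13 = 27
K → I → L: 8 + 6 = 14
Best route has total 14.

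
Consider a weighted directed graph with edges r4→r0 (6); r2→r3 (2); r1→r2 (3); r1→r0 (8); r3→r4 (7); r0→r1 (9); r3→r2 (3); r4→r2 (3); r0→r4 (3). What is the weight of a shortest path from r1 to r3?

5

Candidate routes:
r1 -> r2 -> r3: 3 + 2 = 5
r1 -> r0 -> r4 -> r2 -> r3: 8 + 3 + 3 + 2 = 16
The minimum is 5.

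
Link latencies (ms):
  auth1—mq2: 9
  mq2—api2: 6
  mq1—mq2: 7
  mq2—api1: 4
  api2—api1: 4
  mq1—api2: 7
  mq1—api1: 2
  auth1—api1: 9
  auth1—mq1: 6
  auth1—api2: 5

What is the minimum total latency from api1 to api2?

Comparing a few candidate routes:
api1 → api2: 4
api1 → mq2 → api2: 4 + 6 = 10
api1 → mq1 → api2: 2 + 7 = 9
Best route has total 4 ms.

4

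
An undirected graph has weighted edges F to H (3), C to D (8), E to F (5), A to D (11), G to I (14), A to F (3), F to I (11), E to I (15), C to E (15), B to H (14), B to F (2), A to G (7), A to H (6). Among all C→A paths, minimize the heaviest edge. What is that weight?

Checking several routes:
C→E→I→F→H→A: max(15, 15, 11, 3, 6) = 15
C→E→I→F→A: max(15, 15, 11, 3) = 15
C→E→I→G→A: max(15, 15, 14, 7) = 15
C→E→I→F→B→H→A: max(15, 15, 11, 2, 14, 6) = 15
C→D→A: max(8, 11) = 11
The minimum achievable maximum is 11.

11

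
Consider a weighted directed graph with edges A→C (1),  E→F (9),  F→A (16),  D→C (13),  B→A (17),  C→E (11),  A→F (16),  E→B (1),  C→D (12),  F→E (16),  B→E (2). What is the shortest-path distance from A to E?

12

Candidate routes:
A -> F -> E: 16 + 16 = 32
A -> C -> E: 1 + 11 = 12
Best route has total 12.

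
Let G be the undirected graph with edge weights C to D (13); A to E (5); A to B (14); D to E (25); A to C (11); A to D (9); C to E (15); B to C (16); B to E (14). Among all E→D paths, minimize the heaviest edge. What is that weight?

Some routes from E to D:
E - B - A - C - D: max(14, 14, 11, 13) = 14
E - A - C - D: max(5, 11, 13) = 13
E - B - A - D: max(14, 14, 9) = 14
E - C - A - D: max(15, 11, 9) = 15
E - C - D: max(15, 13) = 15
E - A - D: max(5, 9) = 9
Best route has worst link 9.

9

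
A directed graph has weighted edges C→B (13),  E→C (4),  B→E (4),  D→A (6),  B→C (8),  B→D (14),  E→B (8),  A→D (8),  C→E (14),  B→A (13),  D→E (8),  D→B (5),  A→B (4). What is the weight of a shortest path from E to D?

22

Paths from E to D:
E - B - A - D: 8 + 13 + 8 = 29
E - C - B - D: 4 + 13 + 14 = 31
E - B - D: 8 + 14 = 22
E - C - B - A - D: 4 + 13 + 13 + 8 = 38
The minimum is 22.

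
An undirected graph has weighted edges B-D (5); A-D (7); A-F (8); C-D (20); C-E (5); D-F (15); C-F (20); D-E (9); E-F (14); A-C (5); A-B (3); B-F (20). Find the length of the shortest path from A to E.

Some routes from A to E:
A→D→E: 7 + 9 = 16
A→B→D→E: 3 + 5 + 9 = 17
A→F→E: 8 + 14 = 22
A→C→E: 5 + 5 = 10
Best route has total 10.

10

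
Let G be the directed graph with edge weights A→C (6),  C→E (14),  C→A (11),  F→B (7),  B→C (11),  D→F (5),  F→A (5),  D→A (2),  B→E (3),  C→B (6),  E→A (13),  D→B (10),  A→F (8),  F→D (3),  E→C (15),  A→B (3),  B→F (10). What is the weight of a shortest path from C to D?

Some routes from C to D:
C→B→F→D: 6 + 10 + 3 = 19
C→A→F→D: 11 + 8 + 3 = 22
C→B→E→A→F→D: 6 + 3 + 13 + 8 + 3 = 33
C→E→A→F→D: 14 + 13 + 8 + 3 = 38
C→A→B→F→D: 11 + 3 + 10 + 3 = 27
Shortest: 19.

19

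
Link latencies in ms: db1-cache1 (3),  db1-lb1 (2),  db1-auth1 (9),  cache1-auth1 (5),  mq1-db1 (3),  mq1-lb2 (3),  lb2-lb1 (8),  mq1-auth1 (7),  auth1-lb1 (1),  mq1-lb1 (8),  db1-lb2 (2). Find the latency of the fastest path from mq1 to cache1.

Some routes from mq1 to cache1:
mq1 -> db1 -> cache1: 3 + 3 = 6
mq1 -> lb2 -> db1 -> cache1: 3 + 2 + 3 = 8
mq1 -> auth1 -> cache1: 7 + 5 = 12
mq1 -> db1 -> lb1 -> auth1 -> cache1: 3 + 2 + 1 + 5 = 11
Best route has total 6 ms.

6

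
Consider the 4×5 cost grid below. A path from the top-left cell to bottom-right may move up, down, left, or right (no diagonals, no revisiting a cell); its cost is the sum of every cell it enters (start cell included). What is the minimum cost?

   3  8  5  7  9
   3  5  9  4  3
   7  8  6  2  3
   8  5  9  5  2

31

Take (0,0) → (1,0) → (1,1) → (1,2) → (1,3) → (2,3) → (2,4) → (3,4) for a total of 3 + 3 + 5 + 9 + 4 + 2 + 3 + 2 = 31.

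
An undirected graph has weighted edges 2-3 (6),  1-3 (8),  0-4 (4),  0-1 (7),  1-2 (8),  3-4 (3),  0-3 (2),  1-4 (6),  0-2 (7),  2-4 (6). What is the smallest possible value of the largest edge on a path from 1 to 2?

Checking several routes:
1→4→0→3→2: max(6, 4, 2, 6) = 6
1→4→2: max(6, 6) = 6
1→4→3→2: max(6, 3, 6) = 6
Smallest bottleneck: 6.

6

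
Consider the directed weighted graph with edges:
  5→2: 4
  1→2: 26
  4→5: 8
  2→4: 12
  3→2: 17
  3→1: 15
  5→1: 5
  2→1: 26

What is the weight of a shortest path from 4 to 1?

13

Paths from 4 to 1:
4→5→2→1: 8 + 4 + 26 = 38
4→5→1: 8 + 5 = 13
Best route has total 13.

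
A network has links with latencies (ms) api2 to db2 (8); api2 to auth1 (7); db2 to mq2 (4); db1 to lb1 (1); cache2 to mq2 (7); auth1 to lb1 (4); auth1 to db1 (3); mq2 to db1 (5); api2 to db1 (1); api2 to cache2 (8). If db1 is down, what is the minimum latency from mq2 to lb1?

23

Candidate routes:
mq2 → db2 → api2 → auth1 → lb1: 4 + 8 + 7 + 4 = 23
mq2 → cache2 → api2 → auth1 → lb1: 7 + 8 + 7 + 4 = 26
The minimum is 23 ms.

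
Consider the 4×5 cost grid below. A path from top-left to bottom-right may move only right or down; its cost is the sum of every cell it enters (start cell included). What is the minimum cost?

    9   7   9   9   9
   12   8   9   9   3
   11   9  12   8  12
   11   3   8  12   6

Take r0c0 r0c1 r1c1 r2c1 r3c1 r3c2 r3c3 r3c4 for a total of 9 + 7 + 8 + 9 + 3 + 8 + 12 + 6 = 62.
(Top row then right column would cost 64.)

62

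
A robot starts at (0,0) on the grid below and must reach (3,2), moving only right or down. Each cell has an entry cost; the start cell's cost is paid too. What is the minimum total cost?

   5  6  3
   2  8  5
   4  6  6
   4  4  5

24

Cheapest: [0,0]→[1,0]→[2,0]→[3,0]→[3,1]→[3,2]
  5 + 2 + 4 + 4 + 4 + 5 = 24
For comparison, the top-then-right route costs 30.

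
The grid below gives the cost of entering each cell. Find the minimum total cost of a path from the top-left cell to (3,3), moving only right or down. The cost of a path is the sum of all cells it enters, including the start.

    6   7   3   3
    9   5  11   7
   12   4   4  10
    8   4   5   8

39

One optimal route is (0,0) (0,1) (1,1) (2,1) (2,2) (3,2) (3,3).
Its cost is 6 + 7 + 5 + 4 + 4 + 5 + 8 = 39.
(Top row then right column would cost 44.)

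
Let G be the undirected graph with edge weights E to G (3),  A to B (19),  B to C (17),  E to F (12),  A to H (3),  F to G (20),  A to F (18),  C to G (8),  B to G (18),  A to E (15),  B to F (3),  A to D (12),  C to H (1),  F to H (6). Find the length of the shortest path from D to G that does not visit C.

30

Checking several routes:
D→A→H→F→B→G: 12 + 3 + 6 + 3 + 18 = 42
D→A→H→F→G: 12 + 3 + 6 + 20 = 41
D→A→H→F→E→G: 12 + 3 + 6 + 12 + 3 = 36
D→A→E→G: 12 + 15 + 3 = 30
Shortest: 30.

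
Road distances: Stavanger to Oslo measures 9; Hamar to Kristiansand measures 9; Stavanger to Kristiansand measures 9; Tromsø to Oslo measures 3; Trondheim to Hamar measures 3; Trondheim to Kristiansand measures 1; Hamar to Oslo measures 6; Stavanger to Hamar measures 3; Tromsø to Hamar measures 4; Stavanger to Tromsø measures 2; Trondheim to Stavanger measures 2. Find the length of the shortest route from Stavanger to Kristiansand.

Comparing a few candidate routes:
Stavanger-Kristiansand: 9
Stavanger-Trondheim-Kristiansand: 2 + 1 = 3
Stavanger-Hamar-Trondheim-Kristiansand: 3 + 3 + 1 = 7
Stavanger-Tromsø-Hamar-Trondheim-Kristiansand: 2 + 4 + 3 + 1 = 10
The minimum is 3.

3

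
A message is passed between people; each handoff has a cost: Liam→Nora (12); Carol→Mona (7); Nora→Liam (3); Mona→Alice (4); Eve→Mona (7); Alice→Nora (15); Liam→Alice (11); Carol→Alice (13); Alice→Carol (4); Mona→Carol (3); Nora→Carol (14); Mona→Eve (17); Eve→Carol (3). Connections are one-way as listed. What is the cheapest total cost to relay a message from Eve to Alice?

11

Candidate routes:
Eve → Carol → Alice: 3 + 13 = 16
Eve → Mona → Alice: 7 + 4 = 11
Eve → Carol → Mona → Alice: 3 + 7 + 4 = 14
Eve → Mona → Carol → Alice: 7 + 3 + 13 = 23
Shortest: 11.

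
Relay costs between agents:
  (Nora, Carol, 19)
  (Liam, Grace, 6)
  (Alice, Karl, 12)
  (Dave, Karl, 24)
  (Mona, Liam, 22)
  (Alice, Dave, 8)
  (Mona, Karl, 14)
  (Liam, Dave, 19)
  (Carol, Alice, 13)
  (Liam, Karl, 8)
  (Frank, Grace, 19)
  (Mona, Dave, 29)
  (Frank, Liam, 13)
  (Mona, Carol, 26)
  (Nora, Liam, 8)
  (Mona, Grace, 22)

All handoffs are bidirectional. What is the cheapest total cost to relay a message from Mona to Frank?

35

Checking several routes:
Mona → Grace → Frank: 22 + 19 = 41
Mona → Grace → Liam → Frank: 22 + 6 + 13 = 41
Mona → Liam → Grace → Frank: 22 + 6 + 19 = 47
Mona → Liam → Frank: 22 + 13 = 35
Mona → Karl → Liam → Frank: 14 + 8 + 13 = 35
The minimum is 35.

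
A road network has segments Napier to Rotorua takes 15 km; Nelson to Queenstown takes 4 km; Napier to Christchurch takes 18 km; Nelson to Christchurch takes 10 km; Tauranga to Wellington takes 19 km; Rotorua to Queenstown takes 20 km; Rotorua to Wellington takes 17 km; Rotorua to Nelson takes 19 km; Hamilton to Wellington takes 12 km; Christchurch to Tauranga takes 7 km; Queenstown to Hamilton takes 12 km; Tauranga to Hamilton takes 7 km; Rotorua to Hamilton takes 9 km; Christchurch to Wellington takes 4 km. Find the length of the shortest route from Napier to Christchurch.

18

Some routes from Napier to Christchurch:
Napier-Rotorua-Wellington-Christchurch: 15 + 17 + 4 = 36
Napier-Rotorua-Hamilton-Tauranga-Christchurch: 15 + 9 + 7 + 7 = 38
Napier-Christchurch: 18
Shortest: 18 km.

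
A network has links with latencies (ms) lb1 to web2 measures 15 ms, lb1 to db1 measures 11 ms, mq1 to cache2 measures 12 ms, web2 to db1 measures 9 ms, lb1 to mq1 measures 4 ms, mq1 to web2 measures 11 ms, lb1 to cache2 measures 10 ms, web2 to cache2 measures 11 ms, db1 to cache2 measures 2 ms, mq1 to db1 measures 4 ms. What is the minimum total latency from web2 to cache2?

11

Checking several routes:
web2-mq1-db1-cache2: 11 + 4 + 2 = 17
web2-cache2: 11
web2-db1-cache2: 9 + 2 = 11
web2-mq1-cache2: 11 + 12 = 23
Best route has total 11 ms.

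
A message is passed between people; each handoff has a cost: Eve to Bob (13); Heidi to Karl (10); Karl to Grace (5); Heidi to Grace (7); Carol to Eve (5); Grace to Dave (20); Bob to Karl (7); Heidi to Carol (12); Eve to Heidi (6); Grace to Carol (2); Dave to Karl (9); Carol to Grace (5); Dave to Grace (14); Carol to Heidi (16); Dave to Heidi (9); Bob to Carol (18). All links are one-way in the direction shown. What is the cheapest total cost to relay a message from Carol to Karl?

Some routes from Carol to Karl:
Carol→Heidi→Karl: 16 + 10 = 26
Carol→Eve→Heidi→Karl: 5 + 6 + 10 = 21
Carol→Eve→Bob→Karl: 5 + 13 + 7 = 25
Carol→Grace→Dave→Karl: 5 + 20 + 9 = 34
Shortest: 21.

21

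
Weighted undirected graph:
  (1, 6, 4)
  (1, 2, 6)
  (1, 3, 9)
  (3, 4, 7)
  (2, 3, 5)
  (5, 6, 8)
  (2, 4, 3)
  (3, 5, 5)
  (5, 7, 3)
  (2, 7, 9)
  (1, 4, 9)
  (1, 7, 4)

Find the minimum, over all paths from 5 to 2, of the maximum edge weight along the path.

5

A few of the 5→2 routes:
5 → 6 → 1 → 2: max(8, 4, 6) = 8
5 → 7 → 1 → 2: max(3, 4, 6) = 6
5 → 3 → 4 → 2: max(5, 7, 3) = 7
5 → 3 → 2: max(5, 5) = 5
Smallest bottleneck: 5.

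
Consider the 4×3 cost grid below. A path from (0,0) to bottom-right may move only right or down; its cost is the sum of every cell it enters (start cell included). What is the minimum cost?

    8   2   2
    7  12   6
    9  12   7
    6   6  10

Path [0,0] -> [0,1] -> [0,2] -> [1,2] -> [2,2] -> [3,2]: 8 + 2 + 2 + 6 + 7 + 10 = 35.

35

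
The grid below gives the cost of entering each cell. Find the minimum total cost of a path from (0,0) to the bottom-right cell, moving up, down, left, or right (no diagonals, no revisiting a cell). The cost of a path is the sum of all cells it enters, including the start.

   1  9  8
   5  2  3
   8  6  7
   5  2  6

22

Path r0c0 r1c0 r1c1 r2c1 r3c1 r3c2: 1 + 5 + 2 + 6 + 2 + 6 = 22.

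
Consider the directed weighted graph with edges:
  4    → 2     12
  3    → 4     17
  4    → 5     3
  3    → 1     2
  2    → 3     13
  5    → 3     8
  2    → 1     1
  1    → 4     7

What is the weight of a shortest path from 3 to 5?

Candidate routes:
3 -> 1 -> 4 -> 5: 2 + 7 + 3 = 12
3 -> 4 -> 5: 17 + 3 = 20
Shortest: 12.

12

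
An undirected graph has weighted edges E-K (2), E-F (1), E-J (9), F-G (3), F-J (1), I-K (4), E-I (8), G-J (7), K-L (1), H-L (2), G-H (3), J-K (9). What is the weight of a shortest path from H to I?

7

A few of the H→I routes:
H-G-F-E-K-I: 3 + 3 + 1 + 2 + 4 = 13
H-L-K-E-I: 2 + 1 + 2 + 8 = 13
H-L-K-I: 2 + 1 + 4 = 7
H-G-F-E-I: 3 + 3 + 1 + 8 = 15
The minimum is 7.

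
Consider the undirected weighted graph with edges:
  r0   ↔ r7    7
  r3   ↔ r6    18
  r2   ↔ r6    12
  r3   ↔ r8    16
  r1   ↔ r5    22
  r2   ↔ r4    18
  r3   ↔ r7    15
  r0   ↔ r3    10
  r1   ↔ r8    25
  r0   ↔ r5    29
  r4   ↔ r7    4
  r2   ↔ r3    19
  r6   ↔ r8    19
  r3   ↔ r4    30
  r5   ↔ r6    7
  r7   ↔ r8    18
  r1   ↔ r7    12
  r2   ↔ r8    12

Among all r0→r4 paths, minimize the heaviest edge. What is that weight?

7

A few of the r0→r4 routes:
r0 - r3 - r8 - r7 - r4: max(10, 16, 18, 4) = 18
r0 - r3 - r7 - r4: max(10, 15, 4) = 15
r0 - r3 - r6 - r2 - r8 - r7 - r4: max(10, 18, 12, 12, 18, 4) = 18
r0 - r3 - r8 - r2 - r4: max(10, 16, 12, 18) = 18
r0 - r7 - r4: max(7, 4) = 7
Best route has worst link 7.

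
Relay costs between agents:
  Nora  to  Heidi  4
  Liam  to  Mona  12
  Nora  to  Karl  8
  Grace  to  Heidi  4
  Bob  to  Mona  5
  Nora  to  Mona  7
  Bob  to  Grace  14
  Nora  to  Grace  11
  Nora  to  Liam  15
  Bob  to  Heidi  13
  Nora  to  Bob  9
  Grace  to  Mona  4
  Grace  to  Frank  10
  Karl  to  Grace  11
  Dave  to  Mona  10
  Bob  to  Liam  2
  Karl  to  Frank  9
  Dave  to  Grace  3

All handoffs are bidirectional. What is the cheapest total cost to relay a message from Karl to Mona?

15

Some routes from Karl to Mona:
Karl-Grace-Mona: 11 + 4 = 15
Karl-Nora-Heidi-Grace-Mona: 8 + 4 + 4 + 4 = 20
Karl-Nora-Mona: 8 + 7 = 15
Best route has total 15.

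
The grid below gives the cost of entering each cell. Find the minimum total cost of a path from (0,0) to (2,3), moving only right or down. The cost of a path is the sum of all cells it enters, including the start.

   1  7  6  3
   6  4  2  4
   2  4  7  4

Take r0c0→r1c0→r1c1→r1c2→r1c3→r2c3 for a total of 1 + 6 + 4 + 2 + 4 + 4 = 21.
(Top row then right column would cost 25.)

21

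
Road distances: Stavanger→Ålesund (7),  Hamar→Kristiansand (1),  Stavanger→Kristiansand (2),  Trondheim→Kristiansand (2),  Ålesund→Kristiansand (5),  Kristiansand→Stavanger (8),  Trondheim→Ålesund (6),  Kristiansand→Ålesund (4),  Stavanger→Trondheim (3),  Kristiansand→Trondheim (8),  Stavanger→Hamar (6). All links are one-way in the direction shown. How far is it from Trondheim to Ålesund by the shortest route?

Candidate routes:
Trondheim -> Ålesund: 6
Trondheim -> Kristiansand -> Ålesund: 2 + 4 = 6
Trondheim -> Kristiansand -> Stavanger -> Ålesund: 2 + 8 + 7 = 17
The minimum is 6.

6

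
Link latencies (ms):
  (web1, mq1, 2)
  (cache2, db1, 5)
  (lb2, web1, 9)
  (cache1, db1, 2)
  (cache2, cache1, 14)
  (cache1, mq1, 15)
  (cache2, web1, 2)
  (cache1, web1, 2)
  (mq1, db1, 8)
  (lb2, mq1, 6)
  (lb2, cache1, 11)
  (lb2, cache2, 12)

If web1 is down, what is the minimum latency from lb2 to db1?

Some routes from lb2 to db1 avoiding web1:
lb2 - mq1 - cache1 - db1: 6 + 15 + 2 = 23
lb2 - mq1 - db1: 6 + 8 = 14
lb2 - cache2 - cache1 - db1: 12 + 14 + 2 = 28
lb2 - cache2 - db1: 12 + 5 = 17
lb2 - cache1 - db1: 11 + 2 = 13
Shortest: 13 ms.

13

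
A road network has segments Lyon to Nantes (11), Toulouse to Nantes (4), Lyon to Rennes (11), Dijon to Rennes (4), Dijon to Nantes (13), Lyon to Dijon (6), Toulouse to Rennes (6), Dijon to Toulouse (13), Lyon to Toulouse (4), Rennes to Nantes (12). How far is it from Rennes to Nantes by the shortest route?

Comparing a few candidate routes:
Rennes-Dijon-Nantes: 4 + 13 = 17
Rennes-Dijon-Lyon-Toulouse-Nantes: 4 + 6 + 4 + 4 = 18
Rennes-Lyon-Toulouse-Nantes: 11 + 4 + 4 = 19
Rennes-Nantes: 12
Rennes-Toulouse-Nantes: 6 + 4 = 10
Shortest: 10.

10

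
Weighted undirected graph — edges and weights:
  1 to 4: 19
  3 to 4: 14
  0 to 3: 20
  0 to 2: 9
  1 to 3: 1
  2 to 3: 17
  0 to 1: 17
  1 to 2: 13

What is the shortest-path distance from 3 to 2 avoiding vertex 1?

Candidate routes:
3 -> 2: 17
3 -> 0 -> 2: 20 + 9 = 29
Shortest: 17.

17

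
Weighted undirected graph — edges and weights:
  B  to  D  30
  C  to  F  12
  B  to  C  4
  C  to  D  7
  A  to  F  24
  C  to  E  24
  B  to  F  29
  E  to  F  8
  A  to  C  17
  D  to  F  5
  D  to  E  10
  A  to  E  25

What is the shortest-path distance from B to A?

21

Comparing a few candidate routes:
B - C - F - A: 4 + 12 + 24 = 40
B - C - D - E - A: 4 + 7 + 10 + 25 = 46
B - C - A: 4 + 17 = 21
B - C - D - F - E - A: 4 + 7 + 5 + 8 + 25 = 49
B - C - D - F - A: 4 + 7 + 5 + 24 = 40
Shortest: 21.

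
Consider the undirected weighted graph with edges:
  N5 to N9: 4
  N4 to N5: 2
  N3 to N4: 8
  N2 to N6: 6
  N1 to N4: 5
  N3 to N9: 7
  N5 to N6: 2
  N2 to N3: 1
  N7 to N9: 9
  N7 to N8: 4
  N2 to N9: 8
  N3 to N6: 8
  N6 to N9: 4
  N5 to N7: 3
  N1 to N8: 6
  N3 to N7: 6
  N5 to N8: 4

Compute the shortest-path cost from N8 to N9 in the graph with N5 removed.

Checking several routes:
N8 - N7 - N9: 4 + 9 = 13
N8 - N7 - N3 - N2 - N6 - N9: 4 + 6 + 1 + 6 + 4 = 21
N8 - N7 - N3 - N9: 4 + 6 + 7 = 17
N8 - N7 - N3 - N2 - N9: 4 + 6 + 1 + 8 = 19
Shortest: 13.

13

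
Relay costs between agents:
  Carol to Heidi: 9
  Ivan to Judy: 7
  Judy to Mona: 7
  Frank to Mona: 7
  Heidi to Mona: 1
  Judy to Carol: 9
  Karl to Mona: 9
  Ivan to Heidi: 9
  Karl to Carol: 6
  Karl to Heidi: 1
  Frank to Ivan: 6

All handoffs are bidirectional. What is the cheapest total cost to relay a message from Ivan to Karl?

10

Comparing a few candidate routes:
Ivan -> Frank -> Mona -> Heidi -> Karl: 6 + 7 + 1 + 1 = 15
Ivan -> Heidi -> Karl: 9 + 1 = 10
Ivan -> Judy -> Mona -> Heidi -> Karl: 7 + 7 + 1 + 1 = 16
Ivan -> Heidi -> Mona -> Karl: 9 + 1 + 9 = 19
The minimum is 10.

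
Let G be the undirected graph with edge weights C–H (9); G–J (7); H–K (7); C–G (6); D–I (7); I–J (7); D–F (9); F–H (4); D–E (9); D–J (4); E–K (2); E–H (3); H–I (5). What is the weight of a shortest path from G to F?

Some routes from G to F:
G-J-I-H-F: 7 + 7 + 5 + 4 = 23
G-C-H-F: 6 + 9 + 4 = 19
G-J-D-F: 7 + 4 + 9 = 20
G-J-I-D-F: 7 + 7 + 7 + 9 = 30
G-J-D-E-H-F: 7 + 4 + 9 + 3 + 4 = 27
G-J-D-I-H-F: 7 + 4 + 7 + 5 + 4 = 27
Best route has total 19.

19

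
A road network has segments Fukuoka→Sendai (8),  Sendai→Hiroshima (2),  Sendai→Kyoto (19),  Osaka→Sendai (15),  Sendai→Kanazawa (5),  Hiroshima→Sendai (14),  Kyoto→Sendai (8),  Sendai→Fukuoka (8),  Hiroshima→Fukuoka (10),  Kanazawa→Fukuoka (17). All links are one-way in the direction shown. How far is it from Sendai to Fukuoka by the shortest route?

8

Paths from Sendai to Fukuoka:
Sendai→Kanazawa→Fukuoka: 5 + 17 = 22
Sendai→Fukuoka: 8
Sendai→Hiroshima→Fukuoka: 2 + 10 = 12
The minimum is 8 mi.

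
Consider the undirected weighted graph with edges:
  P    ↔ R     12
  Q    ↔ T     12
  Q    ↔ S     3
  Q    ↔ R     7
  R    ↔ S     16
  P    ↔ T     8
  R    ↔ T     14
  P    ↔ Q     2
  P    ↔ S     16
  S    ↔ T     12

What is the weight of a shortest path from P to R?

Some routes from P to R:
P - R: 12
P - Q - S - R: 2 + 3 + 16 = 21
P - T - R: 8 + 14 = 22
P - Q - R: 2 + 7 = 9
Shortest: 9.

9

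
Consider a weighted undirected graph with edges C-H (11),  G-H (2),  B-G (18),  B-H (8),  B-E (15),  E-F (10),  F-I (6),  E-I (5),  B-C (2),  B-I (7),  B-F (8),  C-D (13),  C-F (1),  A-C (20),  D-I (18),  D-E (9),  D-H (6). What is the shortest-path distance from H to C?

10

A few of the H→C routes:
H → C: 11
H → B → C: 8 + 2 = 10
H → D → C: 6 + 13 = 19
H → B → F → C: 8 + 8 + 1 = 17
Best route has total 10.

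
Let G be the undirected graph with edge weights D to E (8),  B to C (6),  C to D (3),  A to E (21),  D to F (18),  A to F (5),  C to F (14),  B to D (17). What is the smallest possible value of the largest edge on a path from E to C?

8

Some routes from E to C:
E - D - F - C: max(8, 18, 14) = 18
E - D - B - C: max(8, 17, 6) = 17
E - A - F - D - B - C: max(21, 5, 18, 17, 6) = 21
E - A - F - D - C: max(21, 5, 18, 3) = 21
E - D - C: max(8, 3) = 8
The minimum achievable maximum is 8.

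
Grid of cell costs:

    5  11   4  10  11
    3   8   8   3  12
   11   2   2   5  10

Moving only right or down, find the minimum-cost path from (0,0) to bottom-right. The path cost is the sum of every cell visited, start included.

Best path: r0c0 → r1c0 → r1c1 → r2c1 → r2c2 → r2c3 → r2c4
Cost: 5 + 3 + 8 + 2 + 2 + 5 + 10 = 35
(Top row then right column would cost 63.)

35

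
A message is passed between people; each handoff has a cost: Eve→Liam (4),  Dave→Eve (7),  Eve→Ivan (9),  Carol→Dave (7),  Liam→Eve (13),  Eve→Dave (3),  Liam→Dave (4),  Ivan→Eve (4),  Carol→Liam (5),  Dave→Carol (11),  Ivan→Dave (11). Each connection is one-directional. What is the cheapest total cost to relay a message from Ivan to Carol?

18

Paths from Ivan to Carol:
Ivan → Eve → Dave → Carol: 4 + 3 + 11 = 18
Ivan → Eve → Liam → Dave → Carol: 4 + 4 + 4 + 11 = 23
Ivan → Dave → Carol: 11 + 11 = 22
The minimum is 18.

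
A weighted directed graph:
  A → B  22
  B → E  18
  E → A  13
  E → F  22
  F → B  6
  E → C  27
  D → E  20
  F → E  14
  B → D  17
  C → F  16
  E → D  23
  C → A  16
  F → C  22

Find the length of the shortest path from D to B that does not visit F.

Candidate routes:
D → E → C → A → B: 20 + 27 + 16 + 22 = 85
D → E → A → B: 20 + 13 + 22 = 55
Shortest: 55.

55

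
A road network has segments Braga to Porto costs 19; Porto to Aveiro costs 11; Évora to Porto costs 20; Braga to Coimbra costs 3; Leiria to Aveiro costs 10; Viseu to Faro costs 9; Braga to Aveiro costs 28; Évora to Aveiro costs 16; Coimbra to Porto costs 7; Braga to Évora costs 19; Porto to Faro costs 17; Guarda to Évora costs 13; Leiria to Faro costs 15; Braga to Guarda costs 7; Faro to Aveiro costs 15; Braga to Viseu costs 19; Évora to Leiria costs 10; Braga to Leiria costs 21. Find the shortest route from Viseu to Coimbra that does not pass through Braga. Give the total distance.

33

Comparing a few candidate routes:
Viseu - Faro - Leiria - Aveiro - Porto - Coimbra: 9 + 15 + 10 + 11 + 7 = 52
Viseu - Faro - Leiria - Évora - Porto - Coimbra: 9 + 15 + 10 + 20 + 7 = 61
Viseu - Faro - Aveiro - Porto - Coimbra: 9 + 15 + 11 + 7 = 42
Viseu - Faro - Porto - Coimbra: 9 + 17 + 7 = 33
The minimum is 33.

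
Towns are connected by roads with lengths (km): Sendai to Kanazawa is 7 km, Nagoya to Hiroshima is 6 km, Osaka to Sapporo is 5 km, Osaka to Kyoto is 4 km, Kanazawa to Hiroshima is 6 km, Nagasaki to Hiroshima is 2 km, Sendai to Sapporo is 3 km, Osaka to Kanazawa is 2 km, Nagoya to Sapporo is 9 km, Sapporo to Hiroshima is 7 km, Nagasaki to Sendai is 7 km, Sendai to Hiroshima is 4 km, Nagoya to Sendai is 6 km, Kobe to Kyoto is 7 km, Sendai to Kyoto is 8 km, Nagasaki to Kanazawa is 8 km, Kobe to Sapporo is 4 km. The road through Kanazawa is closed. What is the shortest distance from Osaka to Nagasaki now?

A few of the Osaka→Nagasaki routes:
Osaka → Sapporo → Sendai → Hiroshima → Nagasaki: 5 + 3 + 4 + 2 = 14
Osaka → Kyoto → Sendai → Hiroshima → Nagasaki: 4 + 8 + 4 + 2 = 18
Osaka → Sapporo → Hiroshima → Nagasaki: 5 + 7 + 2 = 14
Osaka → Sapporo → Sendai → Nagasaki: 5 + 3 + 7 = 15
Best route has total 14 km.

14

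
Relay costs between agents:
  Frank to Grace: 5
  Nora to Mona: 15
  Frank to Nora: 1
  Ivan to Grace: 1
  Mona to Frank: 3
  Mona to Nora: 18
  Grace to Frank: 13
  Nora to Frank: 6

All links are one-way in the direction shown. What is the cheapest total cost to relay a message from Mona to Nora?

Routes from Mona to Nora:
Mona→Frank→Nora: 3 + 1 = 4
Mona→Nora: 18
Best route has total 4.

4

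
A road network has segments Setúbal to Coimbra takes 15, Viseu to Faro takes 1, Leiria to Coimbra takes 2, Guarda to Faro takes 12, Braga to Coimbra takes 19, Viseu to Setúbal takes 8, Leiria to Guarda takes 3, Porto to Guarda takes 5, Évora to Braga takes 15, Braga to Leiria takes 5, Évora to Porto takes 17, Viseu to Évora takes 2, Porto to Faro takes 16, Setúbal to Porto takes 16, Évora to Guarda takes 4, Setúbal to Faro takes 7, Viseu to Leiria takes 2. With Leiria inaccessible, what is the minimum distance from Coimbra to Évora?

Some routes from Coimbra to Évora avoiding Leiria:
Coimbra-Setúbal-Viseu-Faro-Guarda-Évora: 15 + 8 + 1 + 12 + 4 = 40
Coimbra-Setúbal-Porto-Guarda-Évora: 15 + 16 + 5 + 4 = 40
Coimbra-Braga-Évora: 19 + 15 = 34
Coimbra-Setúbal-Faro-Viseu-Évora: 15 + 7 + 1 + 2 = 25
Coimbra-Setúbal-Faro-Guarda-Évora: 15 + 7 + 12 + 4 = 38
Coimbra-Setúbal-Viseu-Évora: 15 + 8 + 2 = 25
Shortest: 25.

25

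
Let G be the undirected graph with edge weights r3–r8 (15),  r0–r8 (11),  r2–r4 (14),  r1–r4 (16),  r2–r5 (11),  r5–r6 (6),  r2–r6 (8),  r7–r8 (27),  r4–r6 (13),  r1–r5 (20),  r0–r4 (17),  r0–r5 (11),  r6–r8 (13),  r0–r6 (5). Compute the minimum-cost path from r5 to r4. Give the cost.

19

Comparing a few candidate routes:
r5-r2-r4: 11 + 14 = 25
r5-r6-r2-r4: 6 + 8 + 14 = 28
r5-r0-r4: 11 + 17 = 28
r5-r6-r4: 6 + 13 = 19
r5-r6-r0-r4: 6 + 5 + 17 = 28
Shortest: 19.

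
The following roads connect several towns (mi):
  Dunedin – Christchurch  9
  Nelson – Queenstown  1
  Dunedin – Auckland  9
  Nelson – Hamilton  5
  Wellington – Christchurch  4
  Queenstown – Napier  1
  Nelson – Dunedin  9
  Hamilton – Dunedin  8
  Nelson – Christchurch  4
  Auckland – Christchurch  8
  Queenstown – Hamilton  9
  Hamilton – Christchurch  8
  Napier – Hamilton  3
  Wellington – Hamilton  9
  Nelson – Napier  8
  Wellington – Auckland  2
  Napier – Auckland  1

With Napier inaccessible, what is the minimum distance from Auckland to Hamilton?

Some routes from Auckland to Hamilton avoiding Napier:
Auckland→Wellington→Christchurch→Hamilton: 2 + 4 + 8 = 14
Auckland→Wellington→Christchurch→Nelson→Hamilton: 2 + 4 + 4 + 5 = 15
Auckland→Wellington→Hamilton: 2 + 9 = 11
Best route has total 11 mi.

11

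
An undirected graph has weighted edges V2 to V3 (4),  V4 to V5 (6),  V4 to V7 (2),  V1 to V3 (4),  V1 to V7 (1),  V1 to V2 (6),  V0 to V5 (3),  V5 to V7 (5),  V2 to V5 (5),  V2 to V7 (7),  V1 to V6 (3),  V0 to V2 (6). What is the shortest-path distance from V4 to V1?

3

Comparing a few candidate routes:
V4 - V7 - V2 - V3 - V1: 2 + 7 + 4 + 4 = 17
V4 - V5 - V7 - V1: 6 + 5 + 1 = 12
V4 - V7 - V1: 2 + 1 = 3
V4 - V7 - V2 - V1: 2 + 7 + 6 = 15
The minimum is 3.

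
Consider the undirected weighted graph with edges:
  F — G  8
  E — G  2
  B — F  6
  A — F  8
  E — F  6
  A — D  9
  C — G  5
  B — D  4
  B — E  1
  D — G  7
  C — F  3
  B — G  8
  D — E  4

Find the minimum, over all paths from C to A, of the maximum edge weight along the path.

Comparing a few candidate routes:
C→G→E→B→F→A: max(5, 2, 1, 6, 8) = 8
C→G→B→E→F→A: max(5, 8, 1, 6, 8) = 8
C→G→E→F→A: max(5, 2, 6, 8) = 8
C→G→E→D→B→F→A: max(5, 2, 4, 4, 6, 8) = 8
C→G→B→F→A: max(5, 8, 6, 8) = 8
Smallest bottleneck: 8.

8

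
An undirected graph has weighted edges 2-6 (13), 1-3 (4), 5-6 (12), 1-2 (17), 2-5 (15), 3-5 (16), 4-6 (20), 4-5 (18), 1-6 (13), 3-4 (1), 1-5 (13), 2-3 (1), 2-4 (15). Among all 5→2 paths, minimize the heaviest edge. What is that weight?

Some routes from 5 to 2:
5 -> 6 -> 2: max(12, 13) = 13
5 -> 6 -> 1 -> 3 -> 2: max(12, 13, 4, 1) = 13
5 -> 6 -> 1 -> 3 -> 4 -> 2: max(12, 13, 4, 1, 15) = 15
5 -> 2: max(15) = 15
5 -> 1 -> 6 -> 2: max(13, 13, 13) = 13
5 -> 1 -> 3 -> 2: max(13, 4, 1) = 13
Best route has worst link 13.

13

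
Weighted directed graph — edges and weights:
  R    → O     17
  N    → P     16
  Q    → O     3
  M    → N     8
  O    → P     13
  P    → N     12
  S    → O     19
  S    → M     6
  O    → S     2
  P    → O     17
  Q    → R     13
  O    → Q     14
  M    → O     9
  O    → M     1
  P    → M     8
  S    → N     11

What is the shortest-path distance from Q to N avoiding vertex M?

Paths from Q to N avoiding M:
Q -> O -> P -> N: 3 + 13 + 12 = 28
Q -> R -> O -> P -> N: 13 + 17 + 13 + 12 = 55
Q -> O -> S -> N: 3 + 2 + 11 = 16
Q -> R -> O -> S -> N: 13 + 17 + 2 + 11 = 43
Best route has total 16.

16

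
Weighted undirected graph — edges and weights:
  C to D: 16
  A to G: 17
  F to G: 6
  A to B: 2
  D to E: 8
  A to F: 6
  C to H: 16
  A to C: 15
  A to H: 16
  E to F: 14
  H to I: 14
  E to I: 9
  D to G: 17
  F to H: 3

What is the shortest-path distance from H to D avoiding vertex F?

31

Candidate routes:
H→A→G→D: 16 + 17 + 17 = 50
H→I→E→D: 14 + 9 + 8 = 31
H→C→D: 16 + 16 = 32
H→A→C→D: 16 + 15 + 16 = 47
H→C→A→G→D: 16 + 15 + 17 + 17 = 65
Best route has total 31.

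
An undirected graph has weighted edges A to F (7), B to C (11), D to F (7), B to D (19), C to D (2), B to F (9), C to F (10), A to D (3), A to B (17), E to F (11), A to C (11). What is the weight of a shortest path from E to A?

A few of the E→A routes:
E -> F -> D -> C -> A: 11 + 7 + 2 + 11 = 31
E -> F -> D -> A: 11 + 7 + 3 = 21
E -> F -> C -> D -> A: 11 + 10 + 2 + 3 = 26
E -> F -> A: 11 + 7 = 18
The minimum is 18.

18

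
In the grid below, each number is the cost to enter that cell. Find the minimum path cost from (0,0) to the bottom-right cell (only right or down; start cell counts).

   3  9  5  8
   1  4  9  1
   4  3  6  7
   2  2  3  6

Take r0c0 r1c0 r2c0 r3c0 r3c1 r3c2 r3c3 for a total of 3 + 1 + 4 + 2 + 2 + 3 + 6 = 21.

21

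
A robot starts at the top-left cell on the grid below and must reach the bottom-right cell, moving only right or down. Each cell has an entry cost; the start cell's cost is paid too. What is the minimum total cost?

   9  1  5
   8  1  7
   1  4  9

24

Cheapest: (0,0) -> (0,1) -> (1,1) -> (2,1) -> (2,2)
  9 + 1 + 1 + 4 + 9 = 24
For comparison, the top-then-right route costs 31.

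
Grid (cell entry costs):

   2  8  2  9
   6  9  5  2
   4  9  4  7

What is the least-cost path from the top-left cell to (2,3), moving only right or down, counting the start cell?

26

Take (0,0)→(0,1)→(0,2)→(1,2)→(1,3)→(2,3) for a total of 2 + 8 + 2 + 5 + 2 + 7 = 26.
For comparison, the top-then-right route costs 30.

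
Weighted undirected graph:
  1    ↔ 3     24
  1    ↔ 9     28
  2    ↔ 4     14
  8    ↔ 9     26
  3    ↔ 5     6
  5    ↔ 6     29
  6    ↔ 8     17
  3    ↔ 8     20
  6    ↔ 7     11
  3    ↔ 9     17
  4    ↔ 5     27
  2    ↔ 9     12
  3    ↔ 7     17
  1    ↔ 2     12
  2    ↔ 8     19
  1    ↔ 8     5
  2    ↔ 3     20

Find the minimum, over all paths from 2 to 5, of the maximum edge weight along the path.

Comparing a few candidate routes:
2→1→8→3→5: max(12, 5, 20, 6) = 20
2→1→8→6→7→3→5: max(12, 5, 17, 11, 17, 6) = 17
2→8→6→7→3→5: max(19, 17, 11, 17, 6) = 19
2→9→3→5: max(12, 17, 6) = 17
2→8→3→5: max(19, 20, 6) = 20
Smallest bottleneck: 17.

17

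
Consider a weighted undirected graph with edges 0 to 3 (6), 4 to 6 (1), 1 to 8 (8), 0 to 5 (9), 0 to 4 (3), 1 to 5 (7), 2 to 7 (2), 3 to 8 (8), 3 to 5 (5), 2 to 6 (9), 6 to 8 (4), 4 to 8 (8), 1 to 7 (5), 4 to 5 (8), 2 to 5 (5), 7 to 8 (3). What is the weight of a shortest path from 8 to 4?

Checking several routes:
8-7-2-6-4: 3 + 2 + 9 + 1 = 15
8-6-4: 4 + 1 = 5
8-3-0-4: 8 + 6 + 3 = 17
8-7-2-5-4: 3 + 2 + 5 + 8 = 18
8-4: 8
Shortest: 5.

5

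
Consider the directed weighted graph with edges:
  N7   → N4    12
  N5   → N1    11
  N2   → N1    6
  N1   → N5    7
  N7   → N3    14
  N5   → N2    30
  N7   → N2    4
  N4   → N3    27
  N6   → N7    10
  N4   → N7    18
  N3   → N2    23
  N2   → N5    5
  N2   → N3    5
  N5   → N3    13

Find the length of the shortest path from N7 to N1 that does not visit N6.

10

Some routes from N7 to N1 avoiding N6:
N7 - N2 - N1: 4 + 6 = 10
N7 - N4 - N3 - N2 - N1: 12 + 27 + 23 + 6 = 68
N7 - N3 - N2 - N5 - N1: 14 + 23 + 5 + 11 = 53
N7 - N3 - N2 - N1: 14 + 23 + 6 = 43
N7 - N2 - N5 - N1: 4 + 5 + 11 = 20
The minimum is 10.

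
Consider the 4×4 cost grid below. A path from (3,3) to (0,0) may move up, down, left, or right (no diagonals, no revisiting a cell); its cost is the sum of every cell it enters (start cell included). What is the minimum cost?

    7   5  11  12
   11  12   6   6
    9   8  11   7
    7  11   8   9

51

One optimal route is r3c3 r2c3 r1c3 r1c2 r0c2 r0c1 r0c0.
Its cost is 9 + 7 + 6 + 6 + 11 + 5 + 7 = 51.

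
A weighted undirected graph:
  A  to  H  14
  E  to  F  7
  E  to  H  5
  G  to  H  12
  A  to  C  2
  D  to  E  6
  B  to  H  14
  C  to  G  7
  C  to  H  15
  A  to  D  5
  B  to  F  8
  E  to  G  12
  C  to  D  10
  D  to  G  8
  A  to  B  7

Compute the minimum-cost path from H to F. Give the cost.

12

Comparing a few candidate routes:
H → G → E → F: 12 + 12 + 7 = 31
H → E → F: 5 + 7 = 12
H → B → F: 14 + 8 = 22
H → A → B → F: 14 + 7 + 8 = 29
The minimum is 12.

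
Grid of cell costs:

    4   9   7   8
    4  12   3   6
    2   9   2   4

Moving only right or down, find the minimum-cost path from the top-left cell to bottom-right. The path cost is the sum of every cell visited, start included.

25

Take (0,0) (1,0) (2,0) (2,1) (2,2) (2,3) for a total of 4 + 4 + 2 + 9 + 2 + 4 = 25.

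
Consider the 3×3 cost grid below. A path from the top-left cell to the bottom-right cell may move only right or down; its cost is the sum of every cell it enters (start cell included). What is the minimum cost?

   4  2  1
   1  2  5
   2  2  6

Take r0c0 → r1c0 → r1c1 → r2c1 → r2c2 for a total of 4 + 1 + 2 + 2 + 6 = 15.

15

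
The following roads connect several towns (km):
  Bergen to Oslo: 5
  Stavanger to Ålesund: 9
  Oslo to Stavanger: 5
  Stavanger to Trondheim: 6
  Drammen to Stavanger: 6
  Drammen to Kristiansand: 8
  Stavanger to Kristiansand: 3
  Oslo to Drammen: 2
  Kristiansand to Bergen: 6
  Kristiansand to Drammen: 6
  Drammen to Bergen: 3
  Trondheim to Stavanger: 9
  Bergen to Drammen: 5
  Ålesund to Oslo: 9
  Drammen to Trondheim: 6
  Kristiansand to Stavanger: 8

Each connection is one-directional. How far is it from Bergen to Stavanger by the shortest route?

Comparing a few candidate routes:
Bergen -> Drammen -> Stavanger: 5 + 6 = 11
Bergen -> Oslo -> Stavanger: 5 + 5 = 10
Bergen -> Oslo -> Drammen -> Stavanger: 5 + 2 + 6 = 13
The minimum is 10 km.

10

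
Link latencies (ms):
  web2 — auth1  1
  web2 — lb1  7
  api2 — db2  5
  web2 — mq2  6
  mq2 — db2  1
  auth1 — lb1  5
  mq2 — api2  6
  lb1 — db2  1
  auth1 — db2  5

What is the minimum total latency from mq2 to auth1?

6

Comparing a few candidate routes:
mq2→api2→db2→auth1: 6 + 5 + 5 = 16
mq2→db2→lb1→web2→auth1: 1 + 1 + 7 + 1 = 10
mq2→web2→auth1: 6 + 1 = 7
mq2→db2→auth1: 1 + 5 = 6
mq2→db2→lb1→auth1: 1 + 1 + 5 = 7
Shortest: 6 ms.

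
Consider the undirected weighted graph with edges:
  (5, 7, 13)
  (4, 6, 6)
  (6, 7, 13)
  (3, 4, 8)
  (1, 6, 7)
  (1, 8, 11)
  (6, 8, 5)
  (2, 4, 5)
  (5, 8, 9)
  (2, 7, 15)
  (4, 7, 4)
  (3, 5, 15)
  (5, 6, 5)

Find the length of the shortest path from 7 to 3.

12

Checking several routes:
7-5-3: 13 + 15 = 28
7-5-6-4-3: 13 + 5 + 6 + 8 = 32
7-4-3: 4 + 8 = 12
7-4-6-5-3: 4 + 6 + 5 + 15 = 30
7-2-4-3: 15 + 5 + 8 = 28
7-6-4-3: 13 + 6 + 8 = 27
The minimum is 12.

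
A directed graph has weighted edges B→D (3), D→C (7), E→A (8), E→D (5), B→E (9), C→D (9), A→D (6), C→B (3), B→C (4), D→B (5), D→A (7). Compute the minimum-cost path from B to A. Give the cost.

Some routes from B to A:
B -> C -> D -> A: 4 + 9 + 7 = 20
B -> D -> A: 3 + 7 = 10
B -> E -> A: 9 + 8 = 17
Shortest: 10.

10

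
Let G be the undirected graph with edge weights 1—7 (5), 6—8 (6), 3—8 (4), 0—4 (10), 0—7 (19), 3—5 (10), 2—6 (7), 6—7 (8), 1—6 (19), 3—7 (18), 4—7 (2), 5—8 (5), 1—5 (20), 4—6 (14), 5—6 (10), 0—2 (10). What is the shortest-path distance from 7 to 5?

18

Checking several routes:
7-3-8-5: 18 + 4 + 5 = 27
7-6-5: 8 + 10 = 18
7-4-6-5: 2 + 14 + 10 = 26
7-1-5: 5 + 20 = 25
7-4-6-8-5: 2 + 14 + 6 + 5 = 27
7-6-8-5: 8 + 6 + 5 = 19
Best route has total 18.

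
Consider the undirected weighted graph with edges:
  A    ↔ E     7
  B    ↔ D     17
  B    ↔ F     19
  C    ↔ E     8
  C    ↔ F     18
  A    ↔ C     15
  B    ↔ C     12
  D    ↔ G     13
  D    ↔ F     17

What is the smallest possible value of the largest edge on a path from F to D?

17

Paths from F to D:
F -> C -> B -> D: max(18, 12, 17) = 18
F -> B -> D: max(19, 17) = 19
F -> D: max(17) = 17
Best route has worst link 17.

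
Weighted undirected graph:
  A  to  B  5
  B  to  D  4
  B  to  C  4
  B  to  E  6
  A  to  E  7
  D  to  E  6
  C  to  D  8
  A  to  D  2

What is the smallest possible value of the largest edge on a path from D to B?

A few of the D→B routes:
D → B: max(4) = 4
D → A → B: max(2, 5) = 5
D → E → B: max(6, 6) = 6
The minimum achievable maximum is 4.

4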